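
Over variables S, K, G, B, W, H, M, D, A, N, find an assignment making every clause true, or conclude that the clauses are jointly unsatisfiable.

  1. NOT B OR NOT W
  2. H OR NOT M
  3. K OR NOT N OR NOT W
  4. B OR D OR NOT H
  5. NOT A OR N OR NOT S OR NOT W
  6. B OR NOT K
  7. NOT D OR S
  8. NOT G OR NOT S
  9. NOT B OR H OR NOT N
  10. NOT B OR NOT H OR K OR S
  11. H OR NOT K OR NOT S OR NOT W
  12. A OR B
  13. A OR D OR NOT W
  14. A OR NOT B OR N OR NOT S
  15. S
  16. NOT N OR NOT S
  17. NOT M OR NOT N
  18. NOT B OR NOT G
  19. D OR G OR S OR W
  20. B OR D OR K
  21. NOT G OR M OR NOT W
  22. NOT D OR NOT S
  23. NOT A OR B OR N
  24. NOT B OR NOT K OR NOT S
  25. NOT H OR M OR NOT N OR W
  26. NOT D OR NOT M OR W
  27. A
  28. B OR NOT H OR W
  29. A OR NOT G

Unit clause (S) forces S = True.
In (NOT N OR NOT S) only NOT N is left, so N = False.
In (NOT D OR NOT S) only NOT D is left, so D = False.
Unit clause (A) forces A = True.
In (NOT A OR N OR NOT S OR NOT W) only NOT W is left, so W = False.
In (NOT G OR NOT S) only NOT G is left, so G = False.
In (NOT A OR B OR N) only B is left, so B = True.
In (NOT B OR NOT K OR NOT S) only NOT K is left, so K = False.
Set H = True.
Set M = False.
All clauses satisfied.

S=T, K=F, G=F, B=T, W=F, H=T, M=F, D=F, A=T, N=F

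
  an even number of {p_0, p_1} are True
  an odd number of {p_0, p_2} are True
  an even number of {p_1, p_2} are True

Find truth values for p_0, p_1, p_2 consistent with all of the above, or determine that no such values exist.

Adding constraints 1, 2, 3 mod 2: every variable appears an even number of times on the left, so the left side is 0.
But the right sides sum to 1 (mod 2). 0 ≠ 1 — the system is inconsistent.

Unsatisfiable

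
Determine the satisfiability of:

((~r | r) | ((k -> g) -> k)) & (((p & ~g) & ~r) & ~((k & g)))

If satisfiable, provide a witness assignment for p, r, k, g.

p: True; r: False; k: False; g: False

  (~r | r) | ((k -> g) -> k) = True
    ~r | r = True
      ~r = True
    (k -> g) -> k = False
      k -> g = True
  ((p & ~g) & ~r) & ~((k & g)) = True
    (p & ~g) & ~r = True
      p & ~g = True
        ~g = True
      ~r = True
    ~((k & g)) = True
      k & g = False
Both conjuncts True, so the formula holds.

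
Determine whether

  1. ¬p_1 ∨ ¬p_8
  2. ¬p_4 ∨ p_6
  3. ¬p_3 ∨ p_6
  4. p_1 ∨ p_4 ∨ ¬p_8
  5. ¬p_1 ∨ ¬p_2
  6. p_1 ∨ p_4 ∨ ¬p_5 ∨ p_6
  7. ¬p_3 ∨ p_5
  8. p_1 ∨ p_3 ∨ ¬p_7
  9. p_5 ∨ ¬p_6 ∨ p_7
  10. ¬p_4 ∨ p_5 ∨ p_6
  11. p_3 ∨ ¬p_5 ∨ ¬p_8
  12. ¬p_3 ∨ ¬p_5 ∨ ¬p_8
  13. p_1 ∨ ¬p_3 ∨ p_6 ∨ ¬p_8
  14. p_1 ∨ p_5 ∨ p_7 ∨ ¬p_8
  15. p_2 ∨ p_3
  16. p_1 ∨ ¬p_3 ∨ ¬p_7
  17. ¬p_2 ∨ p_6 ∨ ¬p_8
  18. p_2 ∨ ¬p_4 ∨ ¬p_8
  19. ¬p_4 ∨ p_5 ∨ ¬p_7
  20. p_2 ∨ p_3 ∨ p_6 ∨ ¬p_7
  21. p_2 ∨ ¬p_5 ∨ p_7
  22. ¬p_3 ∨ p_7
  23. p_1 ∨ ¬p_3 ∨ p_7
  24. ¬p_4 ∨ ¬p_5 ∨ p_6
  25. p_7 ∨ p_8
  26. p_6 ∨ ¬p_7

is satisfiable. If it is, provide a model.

p_1=T; p_2=F; p_3=T; p_4=T; p_5=T; p_6=T; p_7=T; p_8=F

Set p_1 = True.
  then (¬p_1 ∨ ¬p_8) forces p_8 = False.
  then (¬p_1 ∨ ¬p_2) forces p_2 = False.
  then (p_2 ∨ p_3) forces p_3 = True.
  then (¬p_3 ∨ p_7) forces p_7 = True.
  then (p_6 ∨ ¬p_7) forces p_6 = True.
  then (¬p_3 ∨ p_5) forces p_5 = True.
Set p_4 = True.
All clauses satisfied.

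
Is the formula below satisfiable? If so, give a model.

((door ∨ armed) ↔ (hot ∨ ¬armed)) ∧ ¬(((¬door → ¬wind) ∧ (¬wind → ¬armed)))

wind: True; hot: True; door: False; armed: True

  (door ∨ armed) ↔ (hot ∨ ¬armed) = True
    door ∨ armed = True
    hot ∨ ¬armed = True
      ¬armed = False
  ¬(((¬door → ¬wind) ∧ (¬wind → ¬armed))) = True
    (¬door → ¬wind) ∧ (¬wind → ¬armed) = False
      ¬door → ¬wind = False
        ¬door = True
        ¬wind = False
      ¬wind → ¬armed = True
        ¬wind = False
        ¬armed = False
Both conjuncts True, so the formula holds.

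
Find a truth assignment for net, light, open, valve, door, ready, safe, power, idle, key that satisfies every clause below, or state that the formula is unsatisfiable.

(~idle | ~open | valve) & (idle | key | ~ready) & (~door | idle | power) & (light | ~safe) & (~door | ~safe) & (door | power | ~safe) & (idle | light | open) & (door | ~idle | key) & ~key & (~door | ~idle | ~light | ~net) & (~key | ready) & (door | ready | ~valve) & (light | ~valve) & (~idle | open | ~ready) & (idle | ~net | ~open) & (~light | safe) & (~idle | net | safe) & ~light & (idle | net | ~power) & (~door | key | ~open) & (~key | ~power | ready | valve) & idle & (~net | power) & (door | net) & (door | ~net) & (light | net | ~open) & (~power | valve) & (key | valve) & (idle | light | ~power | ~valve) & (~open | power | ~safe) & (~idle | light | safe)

The formula is unsatisfiable.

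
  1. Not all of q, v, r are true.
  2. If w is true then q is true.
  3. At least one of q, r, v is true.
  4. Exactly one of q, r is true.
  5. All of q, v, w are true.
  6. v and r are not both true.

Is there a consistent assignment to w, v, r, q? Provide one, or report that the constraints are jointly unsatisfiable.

w=T, v=T, r=F, q=T

  (1) {q, v, r}: 2/3 true — not all ✓
  (2) w=T ⇒ q: T ✓
  (3) {q, r, v}: 2 true — at least one ✓
  (4) {q, r}: 1 true — exactly one ✓
  (5) {q, v, w}: all 3 true ✓
  (6) v=T, r=F — not both ✓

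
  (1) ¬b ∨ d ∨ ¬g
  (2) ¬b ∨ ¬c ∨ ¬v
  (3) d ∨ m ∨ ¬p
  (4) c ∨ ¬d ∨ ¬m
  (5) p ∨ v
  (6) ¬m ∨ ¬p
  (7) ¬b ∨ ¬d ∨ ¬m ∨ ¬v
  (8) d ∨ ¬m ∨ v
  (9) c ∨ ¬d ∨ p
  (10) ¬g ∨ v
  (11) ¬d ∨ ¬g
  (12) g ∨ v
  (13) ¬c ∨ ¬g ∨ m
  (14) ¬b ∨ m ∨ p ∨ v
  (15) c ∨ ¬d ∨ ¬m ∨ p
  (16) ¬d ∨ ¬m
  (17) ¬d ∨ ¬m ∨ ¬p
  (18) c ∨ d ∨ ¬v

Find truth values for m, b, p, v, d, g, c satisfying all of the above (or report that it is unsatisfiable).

Set m = False.
Set b = False.
Set p = False.
  then (p ∨ v) forces v = True.
Set d = False.
  then (c ∨ d ∨ ¬v) forces c = True.
  then (¬c ∨ ¬g ∨ m) forces g = False.
All clauses satisfied.

m=F, b=F, p=F, v=T, d=F, g=F, c=T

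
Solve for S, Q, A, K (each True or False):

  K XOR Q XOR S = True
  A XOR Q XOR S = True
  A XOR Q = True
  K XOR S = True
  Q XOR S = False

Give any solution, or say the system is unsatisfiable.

S = False, Q = False, A = True, K = True

K XOR Q XOR S = T XOR F XOR F = True ✓
A XOR Q XOR S = T XOR F XOR F = True ✓
A XOR Q = T XOR F = True ✓
K XOR S = T XOR F = True ✓
Q XOR S = F XOR F = False ✓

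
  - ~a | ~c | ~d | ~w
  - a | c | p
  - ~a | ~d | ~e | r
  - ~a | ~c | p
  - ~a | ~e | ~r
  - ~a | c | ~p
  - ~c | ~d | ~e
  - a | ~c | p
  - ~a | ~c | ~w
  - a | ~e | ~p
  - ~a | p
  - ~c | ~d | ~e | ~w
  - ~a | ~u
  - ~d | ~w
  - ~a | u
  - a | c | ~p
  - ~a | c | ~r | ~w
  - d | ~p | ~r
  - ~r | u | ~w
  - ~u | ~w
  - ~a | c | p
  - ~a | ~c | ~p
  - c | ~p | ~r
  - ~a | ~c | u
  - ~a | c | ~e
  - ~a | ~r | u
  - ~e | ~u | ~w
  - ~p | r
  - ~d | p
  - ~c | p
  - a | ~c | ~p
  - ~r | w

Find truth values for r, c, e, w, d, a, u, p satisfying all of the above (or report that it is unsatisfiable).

Case p = True:
  (~p | r) forces r = True.
  (d | ~p | ~r) forces d = True.
  (~d | ~w) forces w = False.
  Clause (~r | w) is falsified — contradiction.
Case p = False:
  (~a | p) forces a = False.
  (a | c | p) forces c = True.
  Clause (a | ~c | p) is falsified — contradiction.
Both cases fail, so the formula is unsatisfiable.

The formula is unsatisfiable.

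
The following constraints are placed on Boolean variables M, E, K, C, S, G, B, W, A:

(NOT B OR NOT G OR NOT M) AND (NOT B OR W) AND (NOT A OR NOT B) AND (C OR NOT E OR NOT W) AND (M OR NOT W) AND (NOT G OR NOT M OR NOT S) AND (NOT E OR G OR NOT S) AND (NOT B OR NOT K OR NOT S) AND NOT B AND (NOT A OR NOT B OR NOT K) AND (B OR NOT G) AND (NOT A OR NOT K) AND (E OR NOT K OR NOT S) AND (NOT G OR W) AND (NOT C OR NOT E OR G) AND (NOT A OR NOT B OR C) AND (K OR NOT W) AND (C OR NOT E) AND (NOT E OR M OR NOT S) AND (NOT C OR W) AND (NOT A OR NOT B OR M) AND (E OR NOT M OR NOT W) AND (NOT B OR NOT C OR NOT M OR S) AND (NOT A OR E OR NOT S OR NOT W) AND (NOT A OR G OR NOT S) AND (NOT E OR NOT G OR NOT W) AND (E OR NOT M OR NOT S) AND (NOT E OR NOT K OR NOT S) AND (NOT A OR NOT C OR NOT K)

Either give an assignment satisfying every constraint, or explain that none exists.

M = False, E = False, K = False, C = False, S = True, G = False, B = False, W = False, A = False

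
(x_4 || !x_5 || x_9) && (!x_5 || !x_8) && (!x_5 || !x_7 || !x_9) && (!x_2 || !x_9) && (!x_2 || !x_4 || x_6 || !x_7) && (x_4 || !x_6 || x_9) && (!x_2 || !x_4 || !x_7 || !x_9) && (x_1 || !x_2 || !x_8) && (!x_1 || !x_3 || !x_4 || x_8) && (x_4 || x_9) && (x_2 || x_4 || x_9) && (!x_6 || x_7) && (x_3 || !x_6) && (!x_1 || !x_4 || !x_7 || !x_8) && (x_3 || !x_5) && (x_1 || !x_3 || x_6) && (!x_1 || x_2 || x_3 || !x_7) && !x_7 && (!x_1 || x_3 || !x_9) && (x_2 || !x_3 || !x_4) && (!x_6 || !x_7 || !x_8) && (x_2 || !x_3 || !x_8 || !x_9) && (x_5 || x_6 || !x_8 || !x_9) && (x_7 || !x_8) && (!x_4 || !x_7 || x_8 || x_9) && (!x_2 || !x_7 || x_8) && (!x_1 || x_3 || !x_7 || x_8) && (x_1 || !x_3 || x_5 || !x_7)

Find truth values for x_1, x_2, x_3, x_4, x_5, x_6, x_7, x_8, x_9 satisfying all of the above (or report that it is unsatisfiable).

Unit clause (!x_7) forces x_7 = False.
In (x_7 || !x_8) only !x_8 is left, so x_8 = False.
In (!x_6 || x_7) only !x_6 is left, so x_6 = False.
Set x_1 = True.
Set x_2 = True.
  then (!x_2 || !x_9) forces x_9 = False.
  then (x_4 || x_9) forces x_4 = True.
  then (!x_1 || !x_3 || !x_4 || x_8) forces x_3 = False.
  then (x_3 || !x_5) forces x_5 = False.
All clauses satisfied.

x_1 = True, x_2 = True, x_3 = False, x_4 = True, x_5 = False, x_6 = False, x_7 = False, x_8 = False, x_9 = False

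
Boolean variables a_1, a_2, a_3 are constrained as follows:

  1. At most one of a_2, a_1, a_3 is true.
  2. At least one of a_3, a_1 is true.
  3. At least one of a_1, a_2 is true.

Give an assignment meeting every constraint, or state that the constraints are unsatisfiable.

a_1: True; a_2: False; a_3: False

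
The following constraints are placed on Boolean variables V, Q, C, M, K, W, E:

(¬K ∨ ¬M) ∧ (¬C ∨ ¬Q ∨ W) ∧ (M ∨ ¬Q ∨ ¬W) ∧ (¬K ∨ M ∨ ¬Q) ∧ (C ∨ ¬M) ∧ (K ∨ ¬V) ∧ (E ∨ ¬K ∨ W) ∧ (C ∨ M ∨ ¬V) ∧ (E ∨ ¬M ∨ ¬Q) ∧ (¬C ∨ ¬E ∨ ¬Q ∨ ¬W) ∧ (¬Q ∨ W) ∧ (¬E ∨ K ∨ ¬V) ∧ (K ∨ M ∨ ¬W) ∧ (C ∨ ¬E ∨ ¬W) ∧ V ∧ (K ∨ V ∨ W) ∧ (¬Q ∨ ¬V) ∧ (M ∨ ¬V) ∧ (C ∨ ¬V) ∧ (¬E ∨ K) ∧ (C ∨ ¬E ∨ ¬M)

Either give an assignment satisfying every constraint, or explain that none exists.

Case V = True:
  (K ∨ ¬V) forces K = True.
  (¬K ∨ ¬M) forces M = False.
  Clause (M ∨ ¬V) is falsified — contradiction.
Case V = False:
  Clause (V) is falsified — contradiction.
Both cases fail, so the formula is unsatisfiable.

No satisfying assignment exists.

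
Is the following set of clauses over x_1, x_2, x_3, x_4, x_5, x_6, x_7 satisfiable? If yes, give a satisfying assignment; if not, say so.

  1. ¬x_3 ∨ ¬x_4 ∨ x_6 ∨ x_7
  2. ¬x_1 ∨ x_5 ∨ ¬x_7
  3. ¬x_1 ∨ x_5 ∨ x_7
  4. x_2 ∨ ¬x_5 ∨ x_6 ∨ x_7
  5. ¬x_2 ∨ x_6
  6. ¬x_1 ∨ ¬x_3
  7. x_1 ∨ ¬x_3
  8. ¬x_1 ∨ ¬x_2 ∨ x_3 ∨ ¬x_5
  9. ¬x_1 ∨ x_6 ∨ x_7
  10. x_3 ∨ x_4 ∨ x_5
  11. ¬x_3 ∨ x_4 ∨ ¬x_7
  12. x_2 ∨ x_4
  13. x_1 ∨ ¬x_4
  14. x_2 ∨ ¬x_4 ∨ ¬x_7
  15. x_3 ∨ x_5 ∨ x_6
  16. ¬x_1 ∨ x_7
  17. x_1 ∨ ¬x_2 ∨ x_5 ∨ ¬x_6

x_1: False; x_2: True; x_3: False; x_4: False; x_5: True; x_6: True; x_7: False

Set x_1 = False.
  then (x_1 ∨ ¬x_3) forces x_3 = False.
  then (x_1 ∨ ¬x_4) forces x_4 = False.
  then (x_3 ∨ x_4 ∨ x_5) forces x_5 = True.
  then (x_2 ∨ x_4) forces x_2 = True.
  then (¬x_2 ∨ x_6) forces x_6 = True.
Set x_7 = False.
All clauses satisfied.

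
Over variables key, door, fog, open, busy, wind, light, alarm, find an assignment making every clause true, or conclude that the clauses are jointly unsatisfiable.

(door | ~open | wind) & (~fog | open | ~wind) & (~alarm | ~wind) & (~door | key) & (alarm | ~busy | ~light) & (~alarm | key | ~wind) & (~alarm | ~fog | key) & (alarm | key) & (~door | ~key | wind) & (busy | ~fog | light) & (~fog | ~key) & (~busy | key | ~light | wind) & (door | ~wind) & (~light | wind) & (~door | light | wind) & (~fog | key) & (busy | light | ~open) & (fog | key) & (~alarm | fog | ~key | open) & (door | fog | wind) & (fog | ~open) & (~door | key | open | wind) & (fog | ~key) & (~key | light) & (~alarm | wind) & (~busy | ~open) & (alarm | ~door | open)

UNSATISFIABLE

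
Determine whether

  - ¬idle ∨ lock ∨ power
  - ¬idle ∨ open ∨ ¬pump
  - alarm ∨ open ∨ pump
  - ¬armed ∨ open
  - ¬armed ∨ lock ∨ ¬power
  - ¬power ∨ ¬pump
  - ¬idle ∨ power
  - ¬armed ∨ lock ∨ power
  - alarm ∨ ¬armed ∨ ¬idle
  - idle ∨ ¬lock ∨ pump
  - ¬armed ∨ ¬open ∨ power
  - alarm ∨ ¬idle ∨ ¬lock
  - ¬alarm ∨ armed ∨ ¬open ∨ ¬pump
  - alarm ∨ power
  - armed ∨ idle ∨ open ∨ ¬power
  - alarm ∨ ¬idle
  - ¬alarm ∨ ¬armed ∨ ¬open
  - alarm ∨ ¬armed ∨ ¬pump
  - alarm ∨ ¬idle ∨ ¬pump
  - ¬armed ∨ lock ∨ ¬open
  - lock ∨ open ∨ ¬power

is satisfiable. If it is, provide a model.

open = False, alarm = True, power = False, pump = False, lock = False, idle = False, armed = False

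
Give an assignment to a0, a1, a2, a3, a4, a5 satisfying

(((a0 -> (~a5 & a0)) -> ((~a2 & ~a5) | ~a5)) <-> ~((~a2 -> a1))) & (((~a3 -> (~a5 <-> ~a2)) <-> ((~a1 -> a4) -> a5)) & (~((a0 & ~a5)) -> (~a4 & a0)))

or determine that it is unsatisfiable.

a0: True, a1: False, a2: False, a3: True, a4: False, a5: True

  ((a0 -> (~a5 & a0)) -> ((~a2 & ~a5) | ~a5)) <-> ~((~a2 -> a1)) = True
    (a0 -> (~a5 & a0)) -> ((~a2 & ~a5) | ~a5) = True
      a0 -> (~a5 & a0) = False
        ~a5 & a0 = False
          ~a5 = False
      (~a2 & ~a5) | ~a5 = False
        ~a2 & ~a5 = False
          ~a2 = True
          ~a5 = False
        ~a5 = False
    ~((~a2 -> a1)) = True
      ~a2 -> a1 = False
        ~a2 = True
  ((~a3 -> (~a5 <-> ~a2)) <-> ((~a1 -> a4) -> a5)) & (~((a0 & ~a5)) -> (~a4 & a0)) = True
    (~a3 -> (~a5 <-> ~a2)) <-> ((~a1 -> a4) -> a5) = True
      ~a3 -> (~a5 <-> ~a2) = True
        ~a3 = False
        ~a5 <-> ~a2 = False
          ~a5 = False
          ~a2 = True
      (~a1 -> a4) -> a5 = True
        ~a1 -> a4 = False
          ~a1 = True
    ~((a0 & ~a5)) -> (~a4 & a0) = True
      ~((a0 & ~a5)) = True
        a0 & ~a5 = False
          ~a5 = False
      ~a4 & a0 = True
        ~a4 = True
Both conjuncts True, so the formula holds.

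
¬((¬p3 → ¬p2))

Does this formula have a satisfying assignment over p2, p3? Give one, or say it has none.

p2 = True, p3 = False

  ¬((¬p3 → ¬p2)) = True
    ¬p3 → ¬p2 = False
      ¬p3 = True
      ¬p2 = False
The formula evaluates to True.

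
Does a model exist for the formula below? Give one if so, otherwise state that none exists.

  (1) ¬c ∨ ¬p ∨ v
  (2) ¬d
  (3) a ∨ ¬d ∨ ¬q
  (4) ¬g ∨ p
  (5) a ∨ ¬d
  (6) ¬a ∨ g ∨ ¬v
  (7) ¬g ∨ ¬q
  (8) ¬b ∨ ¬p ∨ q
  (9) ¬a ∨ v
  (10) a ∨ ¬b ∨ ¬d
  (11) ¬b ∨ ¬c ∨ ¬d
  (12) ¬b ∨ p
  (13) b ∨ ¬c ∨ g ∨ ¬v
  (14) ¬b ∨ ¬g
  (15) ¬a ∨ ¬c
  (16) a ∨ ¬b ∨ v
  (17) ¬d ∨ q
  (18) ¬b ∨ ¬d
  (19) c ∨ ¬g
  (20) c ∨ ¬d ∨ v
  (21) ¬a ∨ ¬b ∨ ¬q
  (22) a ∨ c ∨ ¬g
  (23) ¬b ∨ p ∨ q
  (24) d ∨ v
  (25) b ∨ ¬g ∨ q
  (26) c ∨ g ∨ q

p: True; a: False; b: True; v: True; c: True; d: False; g: False; q: True

Unit clause (¬d) forces d = False.
In (d ∨ v) only v is left, so v = True.
Set p = True.
Try a = True:
  (¬a ∨ g ∨ ¬v) forces g = True.
  (¬g ∨ ¬q) forces q = False.
  (¬b ∨ ¬p ∨ q) forces b = False.
  clause (b ∨ ¬g ∨ q) is falsified — backtrack.
So a = False.
Set b = True.
  then (¬b ∨ ¬p ∨ q) forces q = True.
  then (¬b ∨ ¬g) forces g = False.
Set c = True.
All clauses satisfied.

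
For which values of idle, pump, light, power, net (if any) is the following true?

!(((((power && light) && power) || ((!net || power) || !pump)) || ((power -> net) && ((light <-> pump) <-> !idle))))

idle = True, pump = True, light = True, power = False, net = True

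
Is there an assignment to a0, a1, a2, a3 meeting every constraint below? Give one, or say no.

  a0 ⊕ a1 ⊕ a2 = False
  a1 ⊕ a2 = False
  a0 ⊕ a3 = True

a0: False, a1: False, a2: False, a3: True

a0 ⊕ a1 ⊕ a2 = F ⊕ F ⊕ F = False ✓
a1 ⊕ a2 = F ⊕ F = False ✓
a0 ⊕ a3 = F ⊕ T = True ✓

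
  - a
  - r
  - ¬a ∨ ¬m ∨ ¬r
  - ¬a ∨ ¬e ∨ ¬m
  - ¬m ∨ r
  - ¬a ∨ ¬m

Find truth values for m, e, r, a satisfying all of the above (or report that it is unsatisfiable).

m = False, e = False, r = True, a = True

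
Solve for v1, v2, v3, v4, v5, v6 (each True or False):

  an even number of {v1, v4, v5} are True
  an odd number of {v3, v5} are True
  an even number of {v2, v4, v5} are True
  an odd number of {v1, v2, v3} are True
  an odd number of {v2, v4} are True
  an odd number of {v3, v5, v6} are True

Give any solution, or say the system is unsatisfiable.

UNSATISFIABLE

Adding constraints 1, 2, 4, 5 mod 2: every variable appears an even number of times on the left, so the left side is 0.
But the right sides sum to 1 (mod 2). 0 ≠ 1 — the system is inconsistent.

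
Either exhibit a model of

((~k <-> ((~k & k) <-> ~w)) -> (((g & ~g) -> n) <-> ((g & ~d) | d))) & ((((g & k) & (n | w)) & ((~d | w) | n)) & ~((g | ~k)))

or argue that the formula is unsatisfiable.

Case g = True: the conjunct ~((g | ~k)) becomes ~((True | ~k)) = False.
Case g = False: the conjunct g is False.
Both cases fail — unsatisfiable.

The formula is unsatisfiable.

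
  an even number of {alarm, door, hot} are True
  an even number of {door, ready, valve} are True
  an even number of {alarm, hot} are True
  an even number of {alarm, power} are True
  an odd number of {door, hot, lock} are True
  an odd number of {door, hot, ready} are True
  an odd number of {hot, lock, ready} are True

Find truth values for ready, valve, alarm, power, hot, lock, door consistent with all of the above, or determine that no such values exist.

ready=F; valve=F; alarm=T; power=T; hot=T; lock=F; door=F

{alarm, door, hot}: 2 true → even ✓
{door, ready, valve}: 0 true → even ✓
{alarm, hot}: 2 true → even ✓
{alarm, power}: 2 true → even ✓
{door, hot, lock}: 1 true → odd ✓
{door, hot, ready}: 1 true → odd ✓
{hot, lock, ready}: 1 true → odd ✓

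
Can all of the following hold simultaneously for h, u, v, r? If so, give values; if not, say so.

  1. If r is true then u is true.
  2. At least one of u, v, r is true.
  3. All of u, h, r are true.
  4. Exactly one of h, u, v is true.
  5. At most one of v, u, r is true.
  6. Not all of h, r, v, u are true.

No satisfying assignment exists.

Case h = True:
  (3) forces u = True.
  Constraint (4) is violated (h=T, u=T) — contradiction.
Case h = False:
  Constraint (3) is violated (h=F) — contradiction.
Both cases fail — unsatisfiable.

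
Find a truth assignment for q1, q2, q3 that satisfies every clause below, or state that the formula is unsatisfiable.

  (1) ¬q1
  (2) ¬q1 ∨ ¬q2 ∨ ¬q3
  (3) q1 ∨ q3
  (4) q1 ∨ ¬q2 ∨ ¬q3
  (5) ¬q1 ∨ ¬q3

q1 = False; q2 = False; q3 = True

Unit clause (¬q1) forces q1 = False.
In (q1 ∨ q3) only q3 is left, so q3 = True.
In (q1 ∨ ¬q2 ∨ ¬q3) only ¬q2 is left, so q2 = False.
Check each clause:
  (¬q1): ¬q1 holds.
  (¬q1 ∨ ¬q2 ∨ ¬q3): ¬q1 holds.
  (q1 ∨ q3): q3 holds.
  (q1 ∨ ¬q2 ∨ ¬q3): ¬q2 holds.
  (¬q1 ∨ ¬q3): ¬q1 holds.
All clauses satisfied.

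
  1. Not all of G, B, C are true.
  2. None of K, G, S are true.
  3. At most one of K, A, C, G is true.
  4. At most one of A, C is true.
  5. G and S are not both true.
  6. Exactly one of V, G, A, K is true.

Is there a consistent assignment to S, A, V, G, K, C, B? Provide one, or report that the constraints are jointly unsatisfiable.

S = False, A = True, V = False, G = False, K = False, C = False, B = False

  (1) {G, B, C}: 0/3 true — not all ✓
  (2) {K, G, S}: 0 true — none ✓
  (3) {K, A, C, G}: 1 true — at most one ✓
  (4) {A, C}: 1 true — at most one ✓
  (5) G=F, S=F — not both ✓
  (6) {V, G, A, K}: 1 true — exactly one ✓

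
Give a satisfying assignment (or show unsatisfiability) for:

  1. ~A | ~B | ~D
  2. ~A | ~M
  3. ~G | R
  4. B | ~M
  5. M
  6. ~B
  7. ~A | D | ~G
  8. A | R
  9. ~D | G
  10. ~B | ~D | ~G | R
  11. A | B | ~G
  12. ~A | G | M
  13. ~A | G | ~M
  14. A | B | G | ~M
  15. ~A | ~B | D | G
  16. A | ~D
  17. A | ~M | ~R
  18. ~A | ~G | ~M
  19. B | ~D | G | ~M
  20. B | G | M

The formula is unsatisfiable.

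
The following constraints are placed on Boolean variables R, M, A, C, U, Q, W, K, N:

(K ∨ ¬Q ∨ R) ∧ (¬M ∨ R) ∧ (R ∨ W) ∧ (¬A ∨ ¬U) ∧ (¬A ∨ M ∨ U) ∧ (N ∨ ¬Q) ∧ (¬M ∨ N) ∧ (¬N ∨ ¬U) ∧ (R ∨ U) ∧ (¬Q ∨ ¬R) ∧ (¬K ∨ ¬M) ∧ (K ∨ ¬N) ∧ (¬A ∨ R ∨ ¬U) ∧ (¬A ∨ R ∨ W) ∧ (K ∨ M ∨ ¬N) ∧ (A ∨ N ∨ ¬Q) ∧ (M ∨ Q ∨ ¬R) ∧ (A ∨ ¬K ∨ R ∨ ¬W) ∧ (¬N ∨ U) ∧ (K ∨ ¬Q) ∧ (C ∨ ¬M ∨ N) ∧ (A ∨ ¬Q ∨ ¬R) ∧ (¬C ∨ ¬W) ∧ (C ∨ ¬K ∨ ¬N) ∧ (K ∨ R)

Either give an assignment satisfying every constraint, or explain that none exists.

Case N = True:
  (¬N ∨ ¬U) forces U = False.
  Clause (¬N ∨ U) is falsified — contradiction.
Case N = False:
  (N ∨ ¬Q) forces Q = False.
  (¬M ∨ N) forces M = False.
  (M ∨ Q ∨ ¬R) forces R = False.
  (R ∨ W) forces W = True.
  (R ∨ U) forces U = True.
  (¬A ∨ ¬U) forces A = False.
  (A ∨ ¬K ∨ R ∨ ¬W) forces K = False.
  Clause (K ∨ R) is falsified — contradiction.
Both cases fail, so the formula is unsatisfiable.

No satisfying assignment exists.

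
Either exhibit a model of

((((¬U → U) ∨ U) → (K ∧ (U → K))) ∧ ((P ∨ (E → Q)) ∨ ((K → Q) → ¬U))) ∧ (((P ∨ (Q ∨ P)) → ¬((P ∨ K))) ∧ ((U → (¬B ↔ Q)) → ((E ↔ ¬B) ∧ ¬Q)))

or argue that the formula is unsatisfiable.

E = True; K = True; Q = False; B = False; P = False; U = True

  (((¬U → U) ∨ U) → (K ∧ (U → K))) ∧ ((P ∨ (E → Q)) ∨ ((K → Q) → ¬U)) = True
    ((¬U → U) ∨ U) → (K ∧ (U → K)) = True
      (¬U → U) ∨ U = True
        ¬U → U = True
          ¬U = False
      K ∧ (U → K) = True
        U → K = True
    (P ∨ (E → Q)) ∨ ((K → Q) → ¬U) = True
      P ∨ (E → Q) = False
        E → Q = False
      (K → Q) → ¬U = True
        K → Q = False
        ¬U = False
  ((P ∨ (Q ∨ P)) → ¬((P ∨ K))) ∧ ((U → (¬B ↔ Q)) → ((E ↔ ¬B) ∧ ¬Q)) = True
    (P ∨ (Q ∨ P)) → ¬((P ∨ K)) = True
      P ∨ (Q ∨ P) = False
        Q ∨ P = False
      ¬((P ∨ K)) = False
        P ∨ K = True
    (U → (¬B ↔ Q)) → ((E ↔ ¬B) ∧ ¬Q) = True
      U → (¬B ↔ Q) = False
        ¬B ↔ Q = False
          ¬B = True
      (E ↔ ¬B) ∧ ¬Q = True
        E ↔ ¬B = True
          ¬B = True
        ¬Q = True
Both conjuncts True, so the formula holds.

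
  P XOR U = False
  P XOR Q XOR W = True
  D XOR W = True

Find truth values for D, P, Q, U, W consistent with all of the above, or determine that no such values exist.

D = True, P = False, Q = True, U = False, W = False

P XOR U = F XOR F = False ✓
P XOR Q XOR W = F XOR T XOR F = True ✓
D XOR W = T XOR F = True ✓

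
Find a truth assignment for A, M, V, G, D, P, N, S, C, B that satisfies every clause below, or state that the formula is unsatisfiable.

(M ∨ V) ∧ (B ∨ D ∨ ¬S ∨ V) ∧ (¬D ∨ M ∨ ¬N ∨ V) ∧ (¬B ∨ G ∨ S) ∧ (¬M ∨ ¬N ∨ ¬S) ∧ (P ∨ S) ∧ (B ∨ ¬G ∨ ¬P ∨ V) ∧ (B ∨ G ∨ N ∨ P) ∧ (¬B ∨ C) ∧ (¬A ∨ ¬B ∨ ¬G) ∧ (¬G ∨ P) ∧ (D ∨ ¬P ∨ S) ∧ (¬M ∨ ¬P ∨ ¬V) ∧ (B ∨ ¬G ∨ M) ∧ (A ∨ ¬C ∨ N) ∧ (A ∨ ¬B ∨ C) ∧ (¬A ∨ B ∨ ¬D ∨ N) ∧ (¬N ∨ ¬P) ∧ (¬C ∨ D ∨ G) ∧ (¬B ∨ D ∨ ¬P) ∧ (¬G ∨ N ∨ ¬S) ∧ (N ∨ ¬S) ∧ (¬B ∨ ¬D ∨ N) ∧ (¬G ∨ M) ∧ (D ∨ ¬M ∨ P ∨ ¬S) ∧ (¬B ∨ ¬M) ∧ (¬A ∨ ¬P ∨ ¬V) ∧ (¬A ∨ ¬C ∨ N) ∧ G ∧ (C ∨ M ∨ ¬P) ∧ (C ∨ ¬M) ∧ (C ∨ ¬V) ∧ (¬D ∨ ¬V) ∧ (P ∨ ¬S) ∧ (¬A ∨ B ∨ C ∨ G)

No satisfying assignment exists.

Case M = True:
  (¬B ∨ ¬M) forces B = False.
  (G) forces G = True.
  (¬G ∨ P) forces P = True.
  (B ∨ ¬G ∨ ¬P ∨ V) forces V = True.
  Clause (¬M ∨ ¬P ∨ ¬V) is falsified — contradiction.
Case M = False:
  (M ∨ V) forces V = True.
  (¬G ∨ M) forces G = False.
  Clause (G) is falsified — contradiction.
Both cases fail, so the formula is unsatisfiable.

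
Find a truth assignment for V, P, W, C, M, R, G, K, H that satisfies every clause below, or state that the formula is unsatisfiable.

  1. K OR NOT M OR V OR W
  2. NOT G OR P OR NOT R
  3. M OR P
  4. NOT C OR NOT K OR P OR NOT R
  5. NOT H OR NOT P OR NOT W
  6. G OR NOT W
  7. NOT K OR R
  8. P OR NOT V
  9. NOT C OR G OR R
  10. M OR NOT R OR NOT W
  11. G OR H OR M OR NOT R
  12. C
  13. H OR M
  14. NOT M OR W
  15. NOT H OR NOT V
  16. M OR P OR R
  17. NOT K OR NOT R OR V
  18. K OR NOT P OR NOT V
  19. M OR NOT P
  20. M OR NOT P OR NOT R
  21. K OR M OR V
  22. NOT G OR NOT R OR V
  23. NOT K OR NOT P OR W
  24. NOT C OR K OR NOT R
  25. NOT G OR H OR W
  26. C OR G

Unit clause (C) forces C = True.
Set V = False.
Set P = True.
  then (M OR NOT P) forces M = True.
  then (NOT M OR W) forces W = True.
  then (NOT H OR NOT P OR NOT W) forces H = False.
  then (G OR NOT W) forces G = True.
  then (NOT G OR NOT R OR V) forces R = False.
  then (NOT K OR R) forces K = False.
All clauses satisfied.

V = False, P = True, W = True, C = True, M = True, R = False, G = True, K = False, H = False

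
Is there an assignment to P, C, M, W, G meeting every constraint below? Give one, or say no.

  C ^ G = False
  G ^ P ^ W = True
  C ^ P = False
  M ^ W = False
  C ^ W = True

P = False; C = False; M = True; W = True; G = False

C ^ G = F ^ F = False ✓
G ^ P ^ W = F ^ F ^ T = True ✓
C ^ P = F ^ F = False ✓
M ^ W = T ^ T = False ✓
C ^ W = F ^ T = True ✓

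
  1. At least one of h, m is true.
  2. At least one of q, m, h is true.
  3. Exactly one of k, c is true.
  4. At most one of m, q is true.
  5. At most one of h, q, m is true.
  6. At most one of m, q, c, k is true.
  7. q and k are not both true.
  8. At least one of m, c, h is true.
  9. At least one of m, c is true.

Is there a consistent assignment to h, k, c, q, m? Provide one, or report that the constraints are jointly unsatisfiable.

h = True, k = False, c = True, q = False, m = False

  (1) {h, m}: 1 true — at least one ✓
  (2) {q, m, h}: 1 true — at least one ✓
  (3) {k, c}: 1 true — exactly one ✓
  (4) {m, q}: 0 true — at most one ✓
  (5) {h, q, m}: 1 true — at most one ✓
  (6) {m, q, c, k}: 1 true — at most one ✓
  (7) q=F, k=F — not both ✓
  (8) {m, c, h}: 2 true — at least one ✓
  (9) {m, c}: 1 true — at least one ✓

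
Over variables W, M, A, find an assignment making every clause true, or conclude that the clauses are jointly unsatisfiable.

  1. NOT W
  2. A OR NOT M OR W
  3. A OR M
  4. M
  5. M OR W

W = False; M = True; A = True

Unit clause (NOT W) forces W = False.
Unit clause (M) forces M = True.
In (A OR NOT M OR W) only A is left, so A = True.
Check each clause:
  (NOT W): NOT W holds.
  (A OR NOT M OR W): A holds.
  (A OR M): A holds.
  (M): M holds.
  (M OR W): M holds.
All clauses satisfied.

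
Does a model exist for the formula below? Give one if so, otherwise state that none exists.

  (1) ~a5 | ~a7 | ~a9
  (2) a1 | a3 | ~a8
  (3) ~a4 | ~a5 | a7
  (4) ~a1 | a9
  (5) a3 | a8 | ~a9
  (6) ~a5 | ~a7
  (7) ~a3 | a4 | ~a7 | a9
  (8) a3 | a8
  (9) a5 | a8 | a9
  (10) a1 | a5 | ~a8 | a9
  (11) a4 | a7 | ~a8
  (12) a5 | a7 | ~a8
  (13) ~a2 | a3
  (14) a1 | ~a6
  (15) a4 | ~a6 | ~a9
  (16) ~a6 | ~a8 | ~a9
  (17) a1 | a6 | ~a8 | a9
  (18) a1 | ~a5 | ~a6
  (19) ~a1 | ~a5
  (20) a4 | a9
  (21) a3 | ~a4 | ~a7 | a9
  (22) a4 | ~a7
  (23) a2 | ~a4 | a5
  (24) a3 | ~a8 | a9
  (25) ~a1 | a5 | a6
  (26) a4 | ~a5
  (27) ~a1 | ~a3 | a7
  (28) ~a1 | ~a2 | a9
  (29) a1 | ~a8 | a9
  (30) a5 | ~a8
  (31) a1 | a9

Set a1 = False.
  then (a1 | ~a6) forces a6 = False.
  then (a1 | a9) forces a9 = True.
Set a2 = True.
  then (~a2 | a3) forces a3 = True.
Set a4 = False.
  then (a4 | ~a7) forces a7 = False.
  then (a4 | ~a5) forces a5 = False.
  then (a5 | ~a8) forces a8 = False.
All clauses satisfied.

a1 = False, a2 = True, a3 = True, a4 = False, a5 = False, a6 = False, a7 = False, a8 = False, a9 = True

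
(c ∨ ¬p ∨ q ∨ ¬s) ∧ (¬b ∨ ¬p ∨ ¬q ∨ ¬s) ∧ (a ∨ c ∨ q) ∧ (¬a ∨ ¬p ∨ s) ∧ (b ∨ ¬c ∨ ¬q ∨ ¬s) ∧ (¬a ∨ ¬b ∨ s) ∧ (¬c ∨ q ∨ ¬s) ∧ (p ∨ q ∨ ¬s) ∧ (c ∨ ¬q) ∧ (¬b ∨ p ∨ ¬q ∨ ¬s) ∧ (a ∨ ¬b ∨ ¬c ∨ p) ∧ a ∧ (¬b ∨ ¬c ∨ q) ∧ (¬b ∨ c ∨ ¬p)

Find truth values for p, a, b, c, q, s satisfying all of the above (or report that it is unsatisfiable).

Unit clause (a) forces a = True.
Set p = False.
Try b = True:
  (¬a ∨ ¬b ∨ s) forces s = True.
  (p ∨ q ∨ ¬s) forces q = True.
  clause (¬b ∨ p ∨ ¬q ∨ ¬s) is falsified — backtrack.
So b = False.
Set c = True.
Set q = True.
  then (b ∨ ¬c ∨ ¬q ∨ ¬s) forces s = False.
All clauses satisfied.

p: False, a: True, b: False, c: True, q: True, s: False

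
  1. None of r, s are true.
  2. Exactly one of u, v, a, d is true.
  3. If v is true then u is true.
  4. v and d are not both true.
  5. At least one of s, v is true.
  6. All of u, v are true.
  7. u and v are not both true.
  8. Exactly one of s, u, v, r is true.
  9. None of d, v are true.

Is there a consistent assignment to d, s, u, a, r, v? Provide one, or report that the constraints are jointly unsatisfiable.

The formula is unsatisfiable.

Case v = True:
  Constraint (9) is violated (v=T) — contradiction.
Case v = False:
  Constraint (6) is violated (v=F) — contradiction.
Both cases fail — unsatisfiable.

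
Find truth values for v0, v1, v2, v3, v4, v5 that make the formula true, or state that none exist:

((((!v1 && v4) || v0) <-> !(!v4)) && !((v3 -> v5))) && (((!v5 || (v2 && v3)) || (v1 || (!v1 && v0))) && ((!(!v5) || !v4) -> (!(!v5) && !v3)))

v0 = False, v1 = False, v2 = False, v3 = True, v4 = True, v5 = False

  (((!v1 && v4) || v0) <-> !(!v4)) && !((v3 -> v5)) = True
    ((!v1 && v4) || v0) <-> !(!v4) = True
      (!v1 && v4) || v0 = True
        !v1 && v4 = True
          !v1 = True
      !(!v4) = True
        !v4 = False
    !((v3 -> v5)) = True
      v3 -> v5 = False
  ((!v5 || (v2 && v3)) || (v1 || (!v1 && v0))) && ((!(!v5) || !v4) -> (!(!v5) && !v3)) = True
    (!v5 || (v2 && v3)) || (v1 || (!v1 && v0)) = True
      !v5 || (v2 && v3) = True
        !v5 = True
        v2 && v3 = False
      v1 || (!v1 && v0) = False
        !v1 && v0 = False
          !v1 = True
    (!(!v5) || !v4) -> (!(!v5) && !v3) = True
      !(!v5) || !v4 = False
        !(!v5) = False
          !v5 = True
        !v4 = False
      !(!v5) && !v3 = False
        !(!v5) = False
          !v5 = True
        !v3 = False
Both conjuncts True, so the formula holds.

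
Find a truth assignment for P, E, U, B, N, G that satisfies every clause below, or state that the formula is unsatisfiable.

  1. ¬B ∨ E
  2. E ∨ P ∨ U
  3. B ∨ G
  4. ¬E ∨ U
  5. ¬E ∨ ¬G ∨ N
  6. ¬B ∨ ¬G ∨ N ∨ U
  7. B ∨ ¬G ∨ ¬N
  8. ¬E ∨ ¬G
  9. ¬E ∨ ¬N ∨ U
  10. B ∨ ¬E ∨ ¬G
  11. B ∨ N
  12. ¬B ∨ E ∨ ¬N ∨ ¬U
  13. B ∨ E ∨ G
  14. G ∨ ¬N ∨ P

P = True, E = True, U = True, B = True, N = True, G = False

Set P = True.
Set E = True.
  then (¬E ∨ U) forces U = True.
  then (¬E ∨ ¬G) forces G = False.
  then (B ∨ G) forces B = True.
Set N = True.
All clauses satisfied.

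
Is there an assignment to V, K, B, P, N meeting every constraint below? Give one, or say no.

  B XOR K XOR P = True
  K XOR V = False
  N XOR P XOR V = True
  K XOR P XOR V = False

V=T, K=T, B=F, P=F, N=F

B XOR K XOR P = F XOR T XOR F = True ✓
K XOR V = T XOR T = False ✓
N XOR P XOR V = F XOR F XOR T = True ✓
K XOR P XOR V = T XOR F XOR T = False ✓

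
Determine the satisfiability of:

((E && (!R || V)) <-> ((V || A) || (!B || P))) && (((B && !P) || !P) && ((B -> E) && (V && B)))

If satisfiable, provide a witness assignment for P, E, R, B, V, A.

P: False, E: True, R: False, B: True, V: True, A: False

  (E && (!R || V)) <-> ((V || A) || (!B || P)) = True
    E && (!R || V) = True
      !R || V = True
        !R = True
    (V || A) || (!B || P) = True
      V || A = True
      !B || P = False
        !B = False
  ((B && !P) || !P) && ((B -> E) && (V && B)) = True
    (B && !P) || !P = True
      B && !P = True
        !P = True
      !P = True
    (B -> E) && (V && B) = True
      B -> E = True
      V && B = True
Both conjuncts True, so the formula holds.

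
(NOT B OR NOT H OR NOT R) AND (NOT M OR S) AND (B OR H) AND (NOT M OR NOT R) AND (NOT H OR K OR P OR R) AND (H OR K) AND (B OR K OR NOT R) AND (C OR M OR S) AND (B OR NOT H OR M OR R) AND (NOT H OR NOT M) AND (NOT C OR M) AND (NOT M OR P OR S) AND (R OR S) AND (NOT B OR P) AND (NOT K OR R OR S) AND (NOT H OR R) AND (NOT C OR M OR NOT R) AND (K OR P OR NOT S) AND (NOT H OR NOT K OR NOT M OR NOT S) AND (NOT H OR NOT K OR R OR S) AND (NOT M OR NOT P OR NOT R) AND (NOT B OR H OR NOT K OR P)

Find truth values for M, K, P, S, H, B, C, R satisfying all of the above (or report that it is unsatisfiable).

Set M = True.
  then (NOT M OR S) forces S = True.
  then (NOT M OR NOT R) forces R = False.
  then (NOT H OR NOT M) forces H = False.
  then (B OR H) forces B = True.
  then (H OR K) forces K = True.
  then (NOT B OR P) forces P = True.
Set C = False.
All clauses satisfied.

M = True, K = True, P = True, S = True, H = False, B = True, C = False, R = False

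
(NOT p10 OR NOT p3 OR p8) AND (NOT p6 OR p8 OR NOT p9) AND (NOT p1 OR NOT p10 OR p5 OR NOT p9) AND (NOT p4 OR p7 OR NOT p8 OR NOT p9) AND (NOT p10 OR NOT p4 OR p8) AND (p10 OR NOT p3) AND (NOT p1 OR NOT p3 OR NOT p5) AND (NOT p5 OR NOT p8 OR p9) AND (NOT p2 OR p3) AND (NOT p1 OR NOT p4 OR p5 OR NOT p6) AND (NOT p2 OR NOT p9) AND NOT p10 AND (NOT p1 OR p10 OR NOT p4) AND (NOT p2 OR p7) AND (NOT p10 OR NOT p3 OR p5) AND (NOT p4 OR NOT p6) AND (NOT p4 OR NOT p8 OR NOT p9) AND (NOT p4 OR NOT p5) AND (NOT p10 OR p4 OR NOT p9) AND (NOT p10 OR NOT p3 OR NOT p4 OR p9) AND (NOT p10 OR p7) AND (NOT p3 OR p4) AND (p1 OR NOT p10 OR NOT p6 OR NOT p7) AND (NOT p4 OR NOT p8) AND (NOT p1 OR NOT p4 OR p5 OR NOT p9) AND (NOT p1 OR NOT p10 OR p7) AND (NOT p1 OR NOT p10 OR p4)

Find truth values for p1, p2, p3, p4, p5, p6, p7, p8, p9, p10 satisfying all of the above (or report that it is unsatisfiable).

p1 = False, p2 = False, p3 = False, p4 = True, p5 = False, p6 = False, p7 = True, p8 = False, p9 = False, p10 = False

Unit clause (NOT p10) forces p10 = False.
In (p10 OR NOT p3) only NOT p3 is left, so p3 = False.
In (NOT p2 OR p3) only NOT p2 is left, so p2 = False.
Set p1 = False.
Set p4 = True.
  then (NOT p4 OR NOT p6) forces p6 = False.
  then (NOT p4 OR NOT p5) forces p5 = False.
  then (NOT p4 OR NOT p8) forces p8 = False.
Set p7 = True.
Set p9 = False.
All clauses satisfied.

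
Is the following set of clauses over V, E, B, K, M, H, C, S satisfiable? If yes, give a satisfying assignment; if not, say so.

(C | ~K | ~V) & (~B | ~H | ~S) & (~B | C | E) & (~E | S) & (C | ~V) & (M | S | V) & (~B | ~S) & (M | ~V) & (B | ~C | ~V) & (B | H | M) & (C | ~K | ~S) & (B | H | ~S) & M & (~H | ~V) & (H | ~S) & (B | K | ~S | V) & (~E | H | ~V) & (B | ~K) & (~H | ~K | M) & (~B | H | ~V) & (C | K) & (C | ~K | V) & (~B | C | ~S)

V: False, E: False, B: True, K: False, M: True, H: False, C: True, S: False

Unit clause (M) forces M = True.
Set V = False.
Try E = True:
  (~E | S) forces S = True.
  (~B | ~S) forces B = False.
  (B | H | ~S) forces H = True.
  (B | K | ~S | V) forces K = True.
  clause (B | ~K) is falsified — backtrack.
So E = False.
Set B = True.
  then (~B | C | E) forces C = True.
  then (~B | ~S) forces S = False.
Set K = False.
Set H = False.
All clauses satisfied.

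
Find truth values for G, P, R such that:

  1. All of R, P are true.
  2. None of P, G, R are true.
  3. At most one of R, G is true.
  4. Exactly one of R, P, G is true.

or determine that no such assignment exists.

Unsatisfiable — no assignment works.

Case P = True:
  Constraint (2) is violated (P=T) — contradiction.
Case P = False:
  Constraint (1) is violated (P=F) — contradiction.
Both cases fail — unsatisfiable.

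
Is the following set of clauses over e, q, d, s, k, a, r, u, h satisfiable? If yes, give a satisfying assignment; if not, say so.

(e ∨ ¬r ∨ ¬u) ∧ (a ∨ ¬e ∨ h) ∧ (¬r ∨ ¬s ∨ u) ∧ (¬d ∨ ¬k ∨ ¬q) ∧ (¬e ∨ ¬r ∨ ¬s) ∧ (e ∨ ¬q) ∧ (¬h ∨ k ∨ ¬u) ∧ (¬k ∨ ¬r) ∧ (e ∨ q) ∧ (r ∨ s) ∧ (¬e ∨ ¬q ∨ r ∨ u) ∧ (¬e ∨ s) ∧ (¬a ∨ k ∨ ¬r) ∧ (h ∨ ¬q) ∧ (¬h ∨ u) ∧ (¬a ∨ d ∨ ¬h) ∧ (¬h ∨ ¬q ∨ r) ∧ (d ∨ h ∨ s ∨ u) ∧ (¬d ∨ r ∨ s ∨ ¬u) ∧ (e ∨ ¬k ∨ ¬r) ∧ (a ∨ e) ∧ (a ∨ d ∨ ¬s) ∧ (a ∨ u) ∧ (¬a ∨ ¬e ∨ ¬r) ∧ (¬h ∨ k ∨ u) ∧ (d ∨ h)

e = True, q = False, d = True, s = True, k = True, a = True, r = False, u = True, h = False

Try e = False:
  (e ∨ ¬q) forces q = False.
  clause (e ∨ q) is falsified — backtrack.
So e = True.
  then (¬e ∨ s) forces s = True.
  then (¬e ∨ ¬r ∨ ¬s) forces r = False.
Try q = True:
  (¬e ∨ ¬q ∨ r ∨ u) forces u = True.
  (h ∨ ¬q) forces h = True.
  clause (¬h ∨ ¬q ∨ r) is falsified — backtrack.
So q = False.
Set d = True.
Set k = True.
Set a = True.
Set u = True.
Set h = False.
All clauses satisfied.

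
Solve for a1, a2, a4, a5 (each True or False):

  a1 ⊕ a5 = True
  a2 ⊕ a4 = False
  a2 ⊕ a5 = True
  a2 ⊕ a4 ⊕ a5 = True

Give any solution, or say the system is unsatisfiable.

a1 = False, a2 = False, a4 = False, a5 = True

a1 ⊕ a5 = F ⊕ T = True ✓
a2 ⊕ a4 = F ⊕ F = False ✓
a2 ⊕ a5 = F ⊕ T = True ✓
a2 ⊕ a4 ⊕ a5 = F ⊕ F ⊕ T = True ✓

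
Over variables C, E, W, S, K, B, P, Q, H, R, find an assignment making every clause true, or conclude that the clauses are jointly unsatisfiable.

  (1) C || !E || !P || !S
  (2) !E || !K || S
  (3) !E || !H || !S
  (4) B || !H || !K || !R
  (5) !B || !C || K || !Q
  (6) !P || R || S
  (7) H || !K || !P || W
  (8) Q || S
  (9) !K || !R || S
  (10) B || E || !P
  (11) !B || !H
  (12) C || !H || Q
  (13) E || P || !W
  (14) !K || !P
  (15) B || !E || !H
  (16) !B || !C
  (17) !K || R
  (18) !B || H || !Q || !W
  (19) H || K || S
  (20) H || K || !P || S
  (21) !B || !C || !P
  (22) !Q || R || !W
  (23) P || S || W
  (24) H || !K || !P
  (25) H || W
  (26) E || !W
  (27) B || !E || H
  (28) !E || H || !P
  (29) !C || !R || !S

C = False, E = False, W = False, S = True, K = False, B = False, P = False, Q = True, H = True, R = False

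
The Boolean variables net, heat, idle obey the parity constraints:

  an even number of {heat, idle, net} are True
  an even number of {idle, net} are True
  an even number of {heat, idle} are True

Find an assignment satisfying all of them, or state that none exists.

net: False; heat: False; idle: False

{heat, idle, net}: 0 true → even ✓
{idle, net}: 0 true → even ✓
{heat, idle}: 0 true → even ✓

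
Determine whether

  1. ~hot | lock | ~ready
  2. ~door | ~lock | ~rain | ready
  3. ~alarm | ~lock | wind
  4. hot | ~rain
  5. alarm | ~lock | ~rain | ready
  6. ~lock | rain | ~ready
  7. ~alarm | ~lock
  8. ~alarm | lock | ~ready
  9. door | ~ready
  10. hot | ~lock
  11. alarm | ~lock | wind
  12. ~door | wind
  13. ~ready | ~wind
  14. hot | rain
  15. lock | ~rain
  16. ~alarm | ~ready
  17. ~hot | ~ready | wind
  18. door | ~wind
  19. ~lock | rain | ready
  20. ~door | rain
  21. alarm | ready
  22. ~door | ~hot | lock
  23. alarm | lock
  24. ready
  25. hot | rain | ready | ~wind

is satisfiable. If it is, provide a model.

UNSATISFIABLE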